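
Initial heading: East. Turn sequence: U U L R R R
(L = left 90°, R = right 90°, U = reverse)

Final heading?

Answer: Final heading: West

Derivation:
Start: East
  U (U-turn (180°)) -> West
  U (U-turn (180°)) -> East
  L (left (90° counter-clockwise)) -> North
  R (right (90° clockwise)) -> East
  R (right (90° clockwise)) -> South
  R (right (90° clockwise)) -> West
Final: West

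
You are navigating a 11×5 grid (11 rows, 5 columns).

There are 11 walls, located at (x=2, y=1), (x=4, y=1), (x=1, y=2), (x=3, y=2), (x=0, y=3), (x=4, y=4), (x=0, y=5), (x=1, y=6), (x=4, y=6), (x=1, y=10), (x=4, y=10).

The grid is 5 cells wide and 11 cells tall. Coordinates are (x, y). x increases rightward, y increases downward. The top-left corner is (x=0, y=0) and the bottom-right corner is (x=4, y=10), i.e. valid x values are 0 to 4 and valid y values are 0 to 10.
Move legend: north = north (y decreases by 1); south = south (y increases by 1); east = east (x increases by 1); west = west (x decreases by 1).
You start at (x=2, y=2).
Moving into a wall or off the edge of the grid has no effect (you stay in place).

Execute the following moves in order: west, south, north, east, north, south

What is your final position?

Start: (x=2, y=2)
  west (west): blocked, stay at (x=2, y=2)
  south (south): (x=2, y=2) -> (x=2, y=3)
  north (north): (x=2, y=3) -> (x=2, y=2)
  east (east): blocked, stay at (x=2, y=2)
  north (north): blocked, stay at (x=2, y=2)
  south (south): (x=2, y=2) -> (x=2, y=3)
Final: (x=2, y=3)

Answer: Final position: (x=2, y=3)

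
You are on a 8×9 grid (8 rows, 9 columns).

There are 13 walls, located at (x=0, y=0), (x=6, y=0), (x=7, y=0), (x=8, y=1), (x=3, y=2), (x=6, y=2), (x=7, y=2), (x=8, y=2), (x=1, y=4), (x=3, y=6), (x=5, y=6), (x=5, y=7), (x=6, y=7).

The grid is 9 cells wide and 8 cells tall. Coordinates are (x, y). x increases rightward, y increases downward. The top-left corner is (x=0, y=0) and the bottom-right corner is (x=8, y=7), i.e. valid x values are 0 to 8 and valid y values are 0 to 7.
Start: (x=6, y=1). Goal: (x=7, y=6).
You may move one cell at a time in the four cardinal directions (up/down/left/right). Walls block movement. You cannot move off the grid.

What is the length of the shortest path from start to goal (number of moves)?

Answer: Shortest path length: 8

Derivation:
BFS from (x=6, y=1) until reaching (x=7, y=6):
  Distance 0: (x=6, y=1)
  Distance 1: (x=5, y=1), (x=7, y=1)
  Distance 2: (x=5, y=0), (x=4, y=1), (x=5, y=2)
  Distance 3: (x=4, y=0), (x=3, y=1), (x=4, y=2), (x=5, y=3)
  Distance 4: (x=3, y=0), (x=2, y=1), (x=4, y=3), (x=6, y=3), (x=5, y=4)
  Distance 5: (x=2, y=0), (x=1, y=1), (x=2, y=2), (x=3, y=3), (x=7, y=3), (x=4, y=4), (x=6, y=4), (x=5, y=5)
  Distance 6: (x=1, y=0), (x=0, y=1), (x=1, y=2), (x=2, y=3), (x=8, y=3), (x=3, y=4), (x=7, y=4), (x=4, y=5), (x=6, y=5)
  Distance 7: (x=0, y=2), (x=1, y=3), (x=2, y=4), (x=8, y=4), (x=3, y=5), (x=7, y=5), (x=4, y=6), (x=6, y=6)
  Distance 8: (x=0, y=3), (x=2, y=5), (x=8, y=5), (x=7, y=6), (x=4, y=7)  <- goal reached here
One shortest path (8 moves): (x=6, y=1) -> (x=5, y=1) -> (x=5, y=2) -> (x=5, y=3) -> (x=6, y=3) -> (x=7, y=3) -> (x=7, y=4) -> (x=7, y=5) -> (x=7, y=6)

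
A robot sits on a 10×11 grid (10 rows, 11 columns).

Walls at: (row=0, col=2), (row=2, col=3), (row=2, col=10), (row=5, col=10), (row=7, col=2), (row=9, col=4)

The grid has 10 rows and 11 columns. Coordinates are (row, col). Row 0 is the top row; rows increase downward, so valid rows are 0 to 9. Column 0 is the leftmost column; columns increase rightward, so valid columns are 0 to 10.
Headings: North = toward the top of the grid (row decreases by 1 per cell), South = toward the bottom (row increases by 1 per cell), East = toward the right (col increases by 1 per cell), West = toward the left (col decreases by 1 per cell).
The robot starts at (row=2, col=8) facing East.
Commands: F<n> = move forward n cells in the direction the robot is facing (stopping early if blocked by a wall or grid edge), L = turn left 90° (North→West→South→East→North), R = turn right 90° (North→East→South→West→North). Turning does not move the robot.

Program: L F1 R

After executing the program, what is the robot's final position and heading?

Answer: Final position: (row=1, col=8), facing East

Derivation:
Start: (row=2, col=8), facing East
  L: turn left, now facing North
  F1: move forward 1, now at (row=1, col=8)
  R: turn right, now facing East
Final: (row=1, col=8), facing East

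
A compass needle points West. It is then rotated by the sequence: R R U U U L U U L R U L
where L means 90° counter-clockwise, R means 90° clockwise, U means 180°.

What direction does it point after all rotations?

Answer: Final heading: West

Derivation:
Start: West
  R (right (90° clockwise)) -> North
  R (right (90° clockwise)) -> East
  U (U-turn (180°)) -> West
  U (U-turn (180°)) -> East
  U (U-turn (180°)) -> West
  L (left (90° counter-clockwise)) -> South
  U (U-turn (180°)) -> North
  U (U-turn (180°)) -> South
  L (left (90° counter-clockwise)) -> East
  R (right (90° clockwise)) -> South
  U (U-turn (180°)) -> North
  L (left (90° counter-clockwise)) -> West
Final: West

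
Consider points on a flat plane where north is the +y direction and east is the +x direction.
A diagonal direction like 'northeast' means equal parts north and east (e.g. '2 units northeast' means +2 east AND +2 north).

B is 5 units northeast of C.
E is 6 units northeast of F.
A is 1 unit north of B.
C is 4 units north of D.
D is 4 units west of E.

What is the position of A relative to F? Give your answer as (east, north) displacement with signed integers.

Answer: A is at (east=7, north=16) relative to F.

Derivation:
Place F at the origin (east=0, north=0).
  E is 6 units northeast of F: delta (east=+6, north=+6); E at (east=6, north=6).
  D is 4 units west of E: delta (east=-4, north=+0); D at (east=2, north=6).
  C is 4 units north of D: delta (east=+0, north=+4); C at (east=2, north=10).
  B is 5 units northeast of C: delta (east=+5, north=+5); B at (east=7, north=15).
  A is 1 unit north of B: delta (east=+0, north=+1); A at (east=7, north=16).
Therefore A relative to F: (east=7, north=16).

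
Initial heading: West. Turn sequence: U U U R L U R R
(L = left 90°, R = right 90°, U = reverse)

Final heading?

Answer: Final heading: East

Derivation:
Start: West
  U (U-turn (180°)) -> East
  U (U-turn (180°)) -> West
  U (U-turn (180°)) -> East
  R (right (90° clockwise)) -> South
  L (left (90° counter-clockwise)) -> East
  U (U-turn (180°)) -> West
  R (right (90° clockwise)) -> North
  R (right (90° clockwise)) -> East
Final: East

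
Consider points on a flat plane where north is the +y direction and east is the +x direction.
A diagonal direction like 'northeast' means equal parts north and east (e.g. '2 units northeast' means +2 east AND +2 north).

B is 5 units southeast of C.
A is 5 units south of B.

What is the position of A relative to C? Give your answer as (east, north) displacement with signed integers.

Answer: A is at (east=5, north=-10) relative to C.

Derivation:
Place C at the origin (east=0, north=0).
  B is 5 units southeast of C: delta (east=+5, north=-5); B at (east=5, north=-5).
  A is 5 units south of B: delta (east=+0, north=-5); A at (east=5, north=-10).
Therefore A relative to C: (east=5, north=-10).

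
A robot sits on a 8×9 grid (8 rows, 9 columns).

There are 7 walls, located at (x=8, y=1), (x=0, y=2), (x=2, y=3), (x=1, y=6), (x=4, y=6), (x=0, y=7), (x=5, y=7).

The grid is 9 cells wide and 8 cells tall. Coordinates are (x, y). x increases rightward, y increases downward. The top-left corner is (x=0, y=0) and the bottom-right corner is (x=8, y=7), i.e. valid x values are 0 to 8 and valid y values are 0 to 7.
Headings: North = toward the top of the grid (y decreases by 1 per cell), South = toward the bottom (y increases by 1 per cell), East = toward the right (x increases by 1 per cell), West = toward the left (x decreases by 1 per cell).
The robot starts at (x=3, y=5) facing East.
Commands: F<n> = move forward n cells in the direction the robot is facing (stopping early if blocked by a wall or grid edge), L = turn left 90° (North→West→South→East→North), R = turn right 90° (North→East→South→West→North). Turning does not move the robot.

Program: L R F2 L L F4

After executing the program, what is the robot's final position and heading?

Start: (x=3, y=5), facing East
  L: turn left, now facing North
  R: turn right, now facing East
  F2: move forward 2, now at (x=5, y=5)
  L: turn left, now facing North
  L: turn left, now facing West
  F4: move forward 4, now at (x=1, y=5)
Final: (x=1, y=5), facing West

Answer: Final position: (x=1, y=5), facing West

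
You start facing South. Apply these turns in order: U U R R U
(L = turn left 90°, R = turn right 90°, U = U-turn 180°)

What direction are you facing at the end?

Answer: Final heading: South

Derivation:
Start: South
  U (U-turn (180°)) -> North
  U (U-turn (180°)) -> South
  R (right (90° clockwise)) -> West
  R (right (90° clockwise)) -> North
  U (U-turn (180°)) -> South
Final: South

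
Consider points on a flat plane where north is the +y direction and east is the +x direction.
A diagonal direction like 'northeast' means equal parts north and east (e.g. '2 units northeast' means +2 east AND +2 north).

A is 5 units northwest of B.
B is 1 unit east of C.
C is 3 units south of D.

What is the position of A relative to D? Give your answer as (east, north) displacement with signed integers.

Answer: A is at (east=-4, north=2) relative to D.

Derivation:
Place D at the origin (east=0, north=0).
  C is 3 units south of D: delta (east=+0, north=-3); C at (east=0, north=-3).
  B is 1 unit east of C: delta (east=+1, north=+0); B at (east=1, north=-3).
  A is 5 units northwest of B: delta (east=-5, north=+5); A at (east=-4, north=2).
Therefore A relative to D: (east=-4, north=2).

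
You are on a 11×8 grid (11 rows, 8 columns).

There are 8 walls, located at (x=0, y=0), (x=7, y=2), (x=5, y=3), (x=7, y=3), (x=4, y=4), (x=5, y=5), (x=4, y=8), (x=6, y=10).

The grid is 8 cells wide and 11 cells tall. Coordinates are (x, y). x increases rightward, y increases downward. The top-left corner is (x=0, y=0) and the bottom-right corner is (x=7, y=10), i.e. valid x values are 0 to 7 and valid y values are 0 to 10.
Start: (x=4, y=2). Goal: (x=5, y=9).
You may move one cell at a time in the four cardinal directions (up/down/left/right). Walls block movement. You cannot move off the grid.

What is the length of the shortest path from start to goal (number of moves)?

Answer: Shortest path length: 10

Derivation:
BFS from (x=4, y=2) until reaching (x=5, y=9):
  Distance 0: (x=4, y=2)
  Distance 1: (x=4, y=1), (x=3, y=2), (x=5, y=2), (x=4, y=3)
  Distance 2: (x=4, y=0), (x=3, y=1), (x=5, y=1), (x=2, y=2), (x=6, y=2), (x=3, y=3)
  Distance 3: (x=3, y=0), (x=5, y=0), (x=2, y=1), (x=6, y=1), (x=1, y=2), (x=2, y=3), (x=6, y=3), (x=3, y=4)
  Distance 4: (x=2, y=0), (x=6, y=0), (x=1, y=1), (x=7, y=1), (x=0, y=2), (x=1, y=3), (x=2, y=4), (x=6, y=4), (x=3, y=5)
  Distance 5: (x=1, y=0), (x=7, y=0), (x=0, y=1), (x=0, y=3), (x=1, y=4), (x=5, y=4), (x=7, y=4), (x=2, y=5), (x=4, y=5), (x=6, y=5), (x=3, y=6)
  Distance 6: (x=0, y=4), (x=1, y=5), (x=7, y=5), (x=2, y=6), (x=4, y=6), (x=6, y=6), (x=3, y=7)
  Distance 7: (x=0, y=5), (x=1, y=6), (x=5, y=6), (x=7, y=6), (x=2, y=7), (x=4, y=7), (x=6, y=7), (x=3, y=8)
  Distance 8: (x=0, y=6), (x=1, y=7), (x=5, y=7), (x=7, y=7), (x=2, y=8), (x=6, y=8), (x=3, y=9)
  Distance 9: (x=0, y=7), (x=1, y=8), (x=5, y=8), (x=7, y=8), (x=2, y=9), (x=4, y=9), (x=6, y=9), (x=3, y=10)
  Distance 10: (x=0, y=8), (x=1, y=9), (x=5, y=9), (x=7, y=9), (x=2, y=10), (x=4, y=10)  <- goal reached here
One shortest path (10 moves): (x=4, y=2) -> (x=5, y=2) -> (x=6, y=2) -> (x=6, y=3) -> (x=6, y=4) -> (x=6, y=5) -> (x=6, y=6) -> (x=5, y=6) -> (x=5, y=7) -> (x=5, y=8) -> (x=5, y=9)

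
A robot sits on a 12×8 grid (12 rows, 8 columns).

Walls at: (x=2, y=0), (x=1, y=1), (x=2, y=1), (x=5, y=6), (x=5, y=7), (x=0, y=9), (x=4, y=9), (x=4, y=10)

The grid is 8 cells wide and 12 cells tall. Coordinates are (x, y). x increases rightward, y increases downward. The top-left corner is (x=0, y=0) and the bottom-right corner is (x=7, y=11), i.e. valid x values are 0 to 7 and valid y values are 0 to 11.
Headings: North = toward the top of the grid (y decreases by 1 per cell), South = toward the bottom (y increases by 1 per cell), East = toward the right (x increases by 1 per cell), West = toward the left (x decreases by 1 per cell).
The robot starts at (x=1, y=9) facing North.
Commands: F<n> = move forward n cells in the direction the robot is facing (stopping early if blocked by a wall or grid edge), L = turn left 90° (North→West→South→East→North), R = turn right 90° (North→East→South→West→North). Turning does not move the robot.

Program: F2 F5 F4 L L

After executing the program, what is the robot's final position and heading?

Answer: Final position: (x=1, y=2), facing South

Derivation:
Start: (x=1, y=9), facing North
  F2: move forward 2, now at (x=1, y=7)
  F5: move forward 5, now at (x=1, y=2)
  F4: move forward 0/4 (blocked), now at (x=1, y=2)
  L: turn left, now facing West
  L: turn left, now facing South
Final: (x=1, y=2), facing South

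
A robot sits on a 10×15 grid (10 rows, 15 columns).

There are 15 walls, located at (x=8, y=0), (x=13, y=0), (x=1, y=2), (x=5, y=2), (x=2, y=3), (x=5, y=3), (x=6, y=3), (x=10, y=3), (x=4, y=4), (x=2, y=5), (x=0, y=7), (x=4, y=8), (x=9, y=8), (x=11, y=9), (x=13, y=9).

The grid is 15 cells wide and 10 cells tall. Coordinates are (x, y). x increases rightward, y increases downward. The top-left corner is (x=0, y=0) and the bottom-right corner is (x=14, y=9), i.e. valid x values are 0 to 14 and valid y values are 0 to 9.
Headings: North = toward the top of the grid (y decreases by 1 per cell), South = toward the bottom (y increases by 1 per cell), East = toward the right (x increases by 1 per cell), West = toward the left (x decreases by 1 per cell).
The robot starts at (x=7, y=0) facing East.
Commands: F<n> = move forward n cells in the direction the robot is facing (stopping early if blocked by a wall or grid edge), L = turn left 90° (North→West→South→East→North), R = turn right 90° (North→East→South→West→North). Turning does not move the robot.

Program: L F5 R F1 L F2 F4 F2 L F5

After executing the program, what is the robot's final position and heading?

Answer: Final position: (x=2, y=0), facing West

Derivation:
Start: (x=7, y=0), facing East
  L: turn left, now facing North
  F5: move forward 0/5 (blocked), now at (x=7, y=0)
  R: turn right, now facing East
  F1: move forward 0/1 (blocked), now at (x=7, y=0)
  L: turn left, now facing North
  F2: move forward 0/2 (blocked), now at (x=7, y=0)
  F4: move forward 0/4 (blocked), now at (x=7, y=0)
  F2: move forward 0/2 (blocked), now at (x=7, y=0)
  L: turn left, now facing West
  F5: move forward 5, now at (x=2, y=0)
Final: (x=2, y=0), facing West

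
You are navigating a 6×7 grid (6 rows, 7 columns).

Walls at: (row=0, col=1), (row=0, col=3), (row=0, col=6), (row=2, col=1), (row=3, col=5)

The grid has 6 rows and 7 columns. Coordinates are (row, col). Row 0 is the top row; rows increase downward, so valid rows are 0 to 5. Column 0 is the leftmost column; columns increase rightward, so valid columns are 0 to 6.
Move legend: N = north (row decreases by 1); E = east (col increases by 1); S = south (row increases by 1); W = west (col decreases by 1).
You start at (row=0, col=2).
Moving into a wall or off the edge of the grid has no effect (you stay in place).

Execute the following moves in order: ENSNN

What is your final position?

Answer: Final position: (row=0, col=2)

Derivation:
Start: (row=0, col=2)
  E (east): blocked, stay at (row=0, col=2)
  N (north): blocked, stay at (row=0, col=2)
  S (south): (row=0, col=2) -> (row=1, col=2)
  N (north): (row=1, col=2) -> (row=0, col=2)
  N (north): blocked, stay at (row=0, col=2)
Final: (row=0, col=2)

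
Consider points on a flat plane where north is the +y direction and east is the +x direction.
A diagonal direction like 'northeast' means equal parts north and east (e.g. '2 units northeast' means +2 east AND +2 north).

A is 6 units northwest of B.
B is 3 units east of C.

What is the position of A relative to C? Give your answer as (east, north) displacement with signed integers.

Place C at the origin (east=0, north=0).
  B is 3 units east of C: delta (east=+3, north=+0); B at (east=3, north=0).
  A is 6 units northwest of B: delta (east=-6, north=+6); A at (east=-3, north=6).
Therefore A relative to C: (east=-3, north=6).

Answer: A is at (east=-3, north=6) relative to C.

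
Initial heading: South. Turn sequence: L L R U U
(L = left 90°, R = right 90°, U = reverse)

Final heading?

Answer: Final heading: East

Derivation:
Start: South
  L (left (90° counter-clockwise)) -> East
  L (left (90° counter-clockwise)) -> North
  R (right (90° clockwise)) -> East
  U (U-turn (180°)) -> West
  U (U-turn (180°)) -> East
Final: East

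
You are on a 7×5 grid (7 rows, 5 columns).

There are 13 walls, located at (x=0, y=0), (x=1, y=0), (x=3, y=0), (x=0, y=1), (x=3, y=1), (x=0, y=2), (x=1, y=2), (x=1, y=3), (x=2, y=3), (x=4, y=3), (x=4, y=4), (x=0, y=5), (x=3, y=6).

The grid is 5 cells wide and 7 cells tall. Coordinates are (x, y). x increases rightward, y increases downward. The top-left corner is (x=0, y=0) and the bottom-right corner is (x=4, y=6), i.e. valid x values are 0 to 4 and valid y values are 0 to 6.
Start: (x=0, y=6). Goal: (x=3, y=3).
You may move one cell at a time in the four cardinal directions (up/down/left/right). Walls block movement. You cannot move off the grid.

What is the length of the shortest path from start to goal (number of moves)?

BFS from (x=0, y=6) until reaching (x=3, y=3):
  Distance 0: (x=0, y=6)
  Distance 1: (x=1, y=6)
  Distance 2: (x=1, y=5), (x=2, y=6)
  Distance 3: (x=1, y=4), (x=2, y=5)
  Distance 4: (x=0, y=4), (x=2, y=4), (x=3, y=5)
  Distance 5: (x=0, y=3), (x=3, y=4), (x=4, y=5)
  Distance 6: (x=3, y=3), (x=4, y=6)  <- goal reached here
One shortest path (6 moves): (x=0, y=6) -> (x=1, y=6) -> (x=2, y=6) -> (x=2, y=5) -> (x=3, y=5) -> (x=3, y=4) -> (x=3, y=3)

Answer: Shortest path length: 6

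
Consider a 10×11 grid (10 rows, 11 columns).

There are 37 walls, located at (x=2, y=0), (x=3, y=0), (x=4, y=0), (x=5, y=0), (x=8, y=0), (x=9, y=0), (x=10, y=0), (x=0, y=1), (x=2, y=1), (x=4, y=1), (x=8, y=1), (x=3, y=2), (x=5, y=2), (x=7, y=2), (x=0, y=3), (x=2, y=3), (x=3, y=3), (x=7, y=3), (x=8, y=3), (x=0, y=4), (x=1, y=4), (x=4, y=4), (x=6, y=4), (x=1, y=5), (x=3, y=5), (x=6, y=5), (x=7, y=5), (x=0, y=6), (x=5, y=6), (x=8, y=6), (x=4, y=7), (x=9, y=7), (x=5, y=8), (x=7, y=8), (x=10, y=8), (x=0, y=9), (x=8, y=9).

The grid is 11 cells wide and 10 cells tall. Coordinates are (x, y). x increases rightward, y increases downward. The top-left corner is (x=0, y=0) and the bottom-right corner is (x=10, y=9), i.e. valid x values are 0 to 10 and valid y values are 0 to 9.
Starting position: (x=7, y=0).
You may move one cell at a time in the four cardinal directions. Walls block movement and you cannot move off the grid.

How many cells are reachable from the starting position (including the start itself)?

BFS flood-fill from (x=7, y=0):
  Distance 0: (x=7, y=0)
  Distance 1: (x=6, y=0), (x=7, y=1)
  Distance 2: (x=6, y=1)
  Distance 3: (x=5, y=1), (x=6, y=2)
  Distance 4: (x=6, y=3)
  Distance 5: (x=5, y=3)
  Distance 6: (x=4, y=3), (x=5, y=4)
  Distance 7: (x=4, y=2), (x=5, y=5)
  Distance 8: (x=4, y=5)
  Distance 9: (x=4, y=6)
  Distance 10: (x=3, y=6)
  Distance 11: (x=2, y=6), (x=3, y=7)
  Distance 12: (x=2, y=5), (x=1, y=6), (x=2, y=7), (x=3, y=8)
  Distance 13: (x=2, y=4), (x=1, y=7), (x=2, y=8), (x=4, y=8), (x=3, y=9)
  Distance 14: (x=3, y=4), (x=0, y=7), (x=1, y=8), (x=2, y=9), (x=4, y=9)
  Distance 15: (x=0, y=8), (x=1, y=9), (x=5, y=9)
  Distance 16: (x=6, y=9)
  Distance 17: (x=6, y=8), (x=7, y=9)
  Distance 18: (x=6, y=7)
  Distance 19: (x=6, y=6), (x=5, y=7), (x=7, y=7)
  Distance 20: (x=7, y=6), (x=8, y=7)
  Distance 21: (x=8, y=8)
  Distance 22: (x=9, y=8)
  Distance 23: (x=9, y=9)
  Distance 24: (x=10, y=9)
Total reachable: 47 (grid has 73 open cells total)

Answer: Reachable cells: 47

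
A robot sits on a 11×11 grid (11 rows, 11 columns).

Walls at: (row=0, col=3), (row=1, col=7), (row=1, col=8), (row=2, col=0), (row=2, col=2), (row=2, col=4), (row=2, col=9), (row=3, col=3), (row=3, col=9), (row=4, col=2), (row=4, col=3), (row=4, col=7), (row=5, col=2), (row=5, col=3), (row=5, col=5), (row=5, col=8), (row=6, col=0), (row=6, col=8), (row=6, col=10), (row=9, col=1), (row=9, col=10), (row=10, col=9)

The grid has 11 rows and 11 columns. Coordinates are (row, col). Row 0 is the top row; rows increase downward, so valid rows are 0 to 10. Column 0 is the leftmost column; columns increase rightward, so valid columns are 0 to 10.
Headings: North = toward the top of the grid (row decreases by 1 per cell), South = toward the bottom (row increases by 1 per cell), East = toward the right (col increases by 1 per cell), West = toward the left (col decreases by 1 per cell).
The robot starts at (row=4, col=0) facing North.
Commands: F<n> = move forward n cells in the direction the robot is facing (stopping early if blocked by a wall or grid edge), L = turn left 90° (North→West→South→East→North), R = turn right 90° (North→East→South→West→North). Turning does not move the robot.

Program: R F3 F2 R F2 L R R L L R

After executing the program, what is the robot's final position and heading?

Start: (row=4, col=0), facing North
  R: turn right, now facing East
  F3: move forward 1/3 (blocked), now at (row=4, col=1)
  F2: move forward 0/2 (blocked), now at (row=4, col=1)
  R: turn right, now facing South
  F2: move forward 2, now at (row=6, col=1)
  L: turn left, now facing East
  R: turn right, now facing South
  R: turn right, now facing West
  L: turn left, now facing South
  L: turn left, now facing East
  R: turn right, now facing South
Final: (row=6, col=1), facing South

Answer: Final position: (row=6, col=1), facing South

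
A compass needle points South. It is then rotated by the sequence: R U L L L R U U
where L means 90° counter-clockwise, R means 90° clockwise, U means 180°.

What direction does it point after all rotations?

Answer: Final heading: West

Derivation:
Start: South
  R (right (90° clockwise)) -> West
  U (U-turn (180°)) -> East
  L (left (90° counter-clockwise)) -> North
  L (left (90° counter-clockwise)) -> West
  L (left (90° counter-clockwise)) -> South
  R (right (90° clockwise)) -> West
  U (U-turn (180°)) -> East
  U (U-turn (180°)) -> West
Final: West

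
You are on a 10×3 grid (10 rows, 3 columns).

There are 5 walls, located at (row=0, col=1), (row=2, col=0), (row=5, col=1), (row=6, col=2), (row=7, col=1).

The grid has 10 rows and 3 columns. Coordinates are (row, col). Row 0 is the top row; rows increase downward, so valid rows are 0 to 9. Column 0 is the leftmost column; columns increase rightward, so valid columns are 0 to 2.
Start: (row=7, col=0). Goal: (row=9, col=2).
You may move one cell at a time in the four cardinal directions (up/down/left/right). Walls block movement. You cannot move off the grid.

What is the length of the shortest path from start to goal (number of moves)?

BFS from (row=7, col=0) until reaching (row=9, col=2):
  Distance 0: (row=7, col=0)
  Distance 1: (row=6, col=0), (row=8, col=0)
  Distance 2: (row=5, col=0), (row=6, col=1), (row=8, col=1), (row=9, col=0)
  Distance 3: (row=4, col=0), (row=8, col=2), (row=9, col=1)
  Distance 4: (row=3, col=0), (row=4, col=1), (row=7, col=2), (row=9, col=2)  <- goal reached here
One shortest path (4 moves): (row=7, col=0) -> (row=8, col=0) -> (row=8, col=1) -> (row=8, col=2) -> (row=9, col=2)

Answer: Shortest path length: 4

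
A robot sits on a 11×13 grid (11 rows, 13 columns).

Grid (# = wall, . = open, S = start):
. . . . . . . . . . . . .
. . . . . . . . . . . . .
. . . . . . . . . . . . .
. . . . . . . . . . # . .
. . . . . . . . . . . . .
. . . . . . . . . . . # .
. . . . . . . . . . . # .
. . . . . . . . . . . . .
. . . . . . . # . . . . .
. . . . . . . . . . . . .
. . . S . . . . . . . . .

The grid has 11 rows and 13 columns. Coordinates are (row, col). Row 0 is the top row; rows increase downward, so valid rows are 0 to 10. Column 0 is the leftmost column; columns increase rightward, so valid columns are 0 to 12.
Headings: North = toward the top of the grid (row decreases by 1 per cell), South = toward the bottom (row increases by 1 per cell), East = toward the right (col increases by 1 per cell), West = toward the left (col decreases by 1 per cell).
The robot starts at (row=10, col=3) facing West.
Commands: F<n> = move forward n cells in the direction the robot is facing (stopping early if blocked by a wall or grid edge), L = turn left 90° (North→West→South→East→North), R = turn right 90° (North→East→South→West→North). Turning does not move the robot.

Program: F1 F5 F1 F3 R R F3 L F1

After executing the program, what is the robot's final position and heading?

Start: (row=10, col=3), facing West
  F1: move forward 1, now at (row=10, col=2)
  F5: move forward 2/5 (blocked), now at (row=10, col=0)
  F1: move forward 0/1 (blocked), now at (row=10, col=0)
  F3: move forward 0/3 (blocked), now at (row=10, col=0)
  R: turn right, now facing North
  R: turn right, now facing East
  F3: move forward 3, now at (row=10, col=3)
  L: turn left, now facing North
  F1: move forward 1, now at (row=9, col=3)
Final: (row=9, col=3), facing North

Answer: Final position: (row=9, col=3), facing North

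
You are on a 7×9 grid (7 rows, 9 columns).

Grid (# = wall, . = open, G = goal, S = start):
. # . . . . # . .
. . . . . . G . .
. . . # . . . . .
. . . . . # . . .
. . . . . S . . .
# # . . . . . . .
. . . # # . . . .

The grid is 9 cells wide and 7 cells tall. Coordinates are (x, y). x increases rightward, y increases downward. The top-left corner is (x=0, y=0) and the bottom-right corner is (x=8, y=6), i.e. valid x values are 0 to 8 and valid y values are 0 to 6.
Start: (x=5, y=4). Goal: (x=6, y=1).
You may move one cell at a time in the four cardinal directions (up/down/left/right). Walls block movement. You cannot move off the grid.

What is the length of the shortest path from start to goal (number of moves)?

BFS from (x=5, y=4) until reaching (x=6, y=1):
  Distance 0: (x=5, y=4)
  Distance 1: (x=4, y=4), (x=6, y=4), (x=5, y=5)
  Distance 2: (x=4, y=3), (x=6, y=3), (x=3, y=4), (x=7, y=4), (x=4, y=5), (x=6, y=5), (x=5, y=6)
  Distance 3: (x=4, y=2), (x=6, y=2), (x=3, y=3), (x=7, y=3), (x=2, y=4), (x=8, y=4), (x=3, y=5), (x=7, y=5), (x=6, y=6)
  Distance 4: (x=4, y=1), (x=6, y=1), (x=5, y=2), (x=7, y=2), (x=2, y=3), (x=8, y=3), (x=1, y=4), (x=2, y=5), (x=8, y=5), (x=7, y=6)  <- goal reached here
One shortest path (4 moves): (x=5, y=4) -> (x=6, y=4) -> (x=6, y=3) -> (x=6, y=2) -> (x=6, y=1)

Answer: Shortest path length: 4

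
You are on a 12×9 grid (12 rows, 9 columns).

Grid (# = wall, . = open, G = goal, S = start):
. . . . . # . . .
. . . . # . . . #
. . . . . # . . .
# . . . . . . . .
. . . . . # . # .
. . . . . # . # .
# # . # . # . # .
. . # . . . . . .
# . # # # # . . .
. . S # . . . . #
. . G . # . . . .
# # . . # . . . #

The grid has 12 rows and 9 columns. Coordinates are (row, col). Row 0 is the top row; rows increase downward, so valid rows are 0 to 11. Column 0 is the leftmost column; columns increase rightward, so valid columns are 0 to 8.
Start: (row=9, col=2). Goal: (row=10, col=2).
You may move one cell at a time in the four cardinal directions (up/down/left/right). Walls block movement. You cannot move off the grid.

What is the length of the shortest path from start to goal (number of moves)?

Answer: Shortest path length: 1

Derivation:
BFS from (row=9, col=2) until reaching (row=10, col=2):
  Distance 0: (row=9, col=2)
  Distance 1: (row=9, col=1), (row=10, col=2)  <- goal reached here
One shortest path (1 moves): (row=9, col=2) -> (row=10, col=2)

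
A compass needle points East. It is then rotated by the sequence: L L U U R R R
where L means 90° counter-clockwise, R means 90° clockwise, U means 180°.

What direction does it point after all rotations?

Start: East
  L (left (90° counter-clockwise)) -> North
  L (left (90° counter-clockwise)) -> West
  U (U-turn (180°)) -> East
  U (U-turn (180°)) -> West
  R (right (90° clockwise)) -> North
  R (right (90° clockwise)) -> East
  R (right (90° clockwise)) -> South
Final: South

Answer: Final heading: South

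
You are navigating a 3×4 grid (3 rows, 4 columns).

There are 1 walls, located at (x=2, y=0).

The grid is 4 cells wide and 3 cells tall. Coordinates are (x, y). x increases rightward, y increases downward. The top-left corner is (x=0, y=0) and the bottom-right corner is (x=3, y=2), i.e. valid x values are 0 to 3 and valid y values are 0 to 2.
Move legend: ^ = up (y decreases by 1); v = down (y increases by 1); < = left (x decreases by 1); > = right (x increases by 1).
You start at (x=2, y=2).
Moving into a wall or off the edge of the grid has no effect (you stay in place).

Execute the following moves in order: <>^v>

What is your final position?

Start: (x=2, y=2)
  < (left): (x=2, y=2) -> (x=1, y=2)
  > (right): (x=1, y=2) -> (x=2, y=2)
  ^ (up): (x=2, y=2) -> (x=2, y=1)
  v (down): (x=2, y=1) -> (x=2, y=2)
  > (right): (x=2, y=2) -> (x=3, y=2)
Final: (x=3, y=2)

Answer: Final position: (x=3, y=2)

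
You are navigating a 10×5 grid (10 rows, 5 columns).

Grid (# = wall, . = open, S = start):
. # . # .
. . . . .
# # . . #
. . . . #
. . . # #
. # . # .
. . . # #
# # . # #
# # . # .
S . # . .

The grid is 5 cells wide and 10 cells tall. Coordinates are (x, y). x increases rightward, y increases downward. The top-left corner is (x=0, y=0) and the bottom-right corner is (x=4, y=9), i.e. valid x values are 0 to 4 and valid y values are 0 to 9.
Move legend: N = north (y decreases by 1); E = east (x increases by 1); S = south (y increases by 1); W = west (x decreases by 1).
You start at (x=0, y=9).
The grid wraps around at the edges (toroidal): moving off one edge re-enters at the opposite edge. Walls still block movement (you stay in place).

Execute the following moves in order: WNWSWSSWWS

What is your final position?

Answer: Final position: (x=3, y=9)

Derivation:
Start: (x=0, y=9)
  W (west): (x=0, y=9) -> (x=4, y=9)
  N (north): (x=4, y=9) -> (x=4, y=8)
  W (west): blocked, stay at (x=4, y=8)
  S (south): (x=4, y=8) -> (x=4, y=9)
  W (west): (x=4, y=9) -> (x=3, y=9)
  S (south): blocked, stay at (x=3, y=9)
  S (south): blocked, stay at (x=3, y=9)
  W (west): blocked, stay at (x=3, y=9)
  W (west): blocked, stay at (x=3, y=9)
  S (south): blocked, stay at (x=3, y=9)
Final: (x=3, y=9)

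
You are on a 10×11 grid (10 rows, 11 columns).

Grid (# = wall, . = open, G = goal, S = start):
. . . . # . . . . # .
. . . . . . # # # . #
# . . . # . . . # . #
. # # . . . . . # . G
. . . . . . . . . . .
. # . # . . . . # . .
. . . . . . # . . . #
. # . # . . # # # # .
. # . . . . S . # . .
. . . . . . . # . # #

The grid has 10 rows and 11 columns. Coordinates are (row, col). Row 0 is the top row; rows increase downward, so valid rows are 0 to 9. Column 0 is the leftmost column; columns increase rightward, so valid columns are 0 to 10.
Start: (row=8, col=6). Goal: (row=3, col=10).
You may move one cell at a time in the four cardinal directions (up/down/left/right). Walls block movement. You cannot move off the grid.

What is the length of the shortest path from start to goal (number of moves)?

BFS from (row=8, col=6) until reaching (row=3, col=10):
  Distance 0: (row=8, col=6)
  Distance 1: (row=8, col=5), (row=8, col=7), (row=9, col=6)
  Distance 2: (row=7, col=5), (row=8, col=4), (row=9, col=5)
  Distance 3: (row=6, col=5), (row=7, col=4), (row=8, col=3), (row=9, col=4)
  Distance 4: (row=5, col=5), (row=6, col=4), (row=8, col=2), (row=9, col=3)
  Distance 5: (row=4, col=5), (row=5, col=4), (row=5, col=6), (row=6, col=3), (row=7, col=2), (row=9, col=2)
  Distance 6: (row=3, col=5), (row=4, col=4), (row=4, col=6), (row=5, col=7), (row=6, col=2), (row=9, col=1)
  Distance 7: (row=2, col=5), (row=3, col=4), (row=3, col=6), (row=4, col=3), (row=4, col=7), (row=5, col=2), (row=6, col=1), (row=6, col=7), (row=9, col=0)
  Distance 8: (row=1, col=5), (row=2, col=6), (row=3, col=3), (row=3, col=7), (row=4, col=2), (row=4, col=8), (row=6, col=0), (row=6, col=8), (row=8, col=0)
  Distance 9: (row=0, col=5), (row=1, col=4), (row=2, col=3), (row=2, col=7), (row=4, col=1), (row=4, col=9), (row=5, col=0), (row=6, col=9), (row=7, col=0)
  Distance 10: (row=0, col=6), (row=1, col=3), (row=2, col=2), (row=3, col=9), (row=4, col=0), (row=4, col=10), (row=5, col=9)
  Distance 11: (row=0, col=3), (row=0, col=7), (row=1, col=2), (row=2, col=1), (row=2, col=9), (row=3, col=0), (row=3, col=10), (row=5, col=10)  <- goal reached here
One shortest path (11 moves): (row=8, col=6) -> (row=8, col=5) -> (row=7, col=5) -> (row=6, col=5) -> (row=5, col=5) -> (row=5, col=6) -> (row=5, col=7) -> (row=4, col=7) -> (row=4, col=8) -> (row=4, col=9) -> (row=4, col=10) -> (row=3, col=10)

Answer: Shortest path length: 11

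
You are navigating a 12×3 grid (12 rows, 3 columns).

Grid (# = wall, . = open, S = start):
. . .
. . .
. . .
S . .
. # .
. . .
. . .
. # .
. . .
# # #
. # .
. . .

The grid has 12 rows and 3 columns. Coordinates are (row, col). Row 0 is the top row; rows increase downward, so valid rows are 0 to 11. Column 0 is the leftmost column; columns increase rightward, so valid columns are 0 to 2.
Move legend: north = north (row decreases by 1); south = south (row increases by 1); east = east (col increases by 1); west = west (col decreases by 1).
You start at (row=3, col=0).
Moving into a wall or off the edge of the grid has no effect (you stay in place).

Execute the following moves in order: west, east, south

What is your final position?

Start: (row=3, col=0)
  west (west): blocked, stay at (row=3, col=0)
  east (east): (row=3, col=0) -> (row=3, col=1)
  south (south): blocked, stay at (row=3, col=1)
Final: (row=3, col=1)

Answer: Final position: (row=3, col=1)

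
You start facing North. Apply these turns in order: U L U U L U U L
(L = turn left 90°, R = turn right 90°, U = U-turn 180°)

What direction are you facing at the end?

Answer: Final heading: West

Derivation:
Start: North
  U (U-turn (180°)) -> South
  L (left (90° counter-clockwise)) -> East
  U (U-turn (180°)) -> West
  U (U-turn (180°)) -> East
  L (left (90° counter-clockwise)) -> North
  U (U-turn (180°)) -> South
  U (U-turn (180°)) -> North
  L (left (90° counter-clockwise)) -> West
Final: West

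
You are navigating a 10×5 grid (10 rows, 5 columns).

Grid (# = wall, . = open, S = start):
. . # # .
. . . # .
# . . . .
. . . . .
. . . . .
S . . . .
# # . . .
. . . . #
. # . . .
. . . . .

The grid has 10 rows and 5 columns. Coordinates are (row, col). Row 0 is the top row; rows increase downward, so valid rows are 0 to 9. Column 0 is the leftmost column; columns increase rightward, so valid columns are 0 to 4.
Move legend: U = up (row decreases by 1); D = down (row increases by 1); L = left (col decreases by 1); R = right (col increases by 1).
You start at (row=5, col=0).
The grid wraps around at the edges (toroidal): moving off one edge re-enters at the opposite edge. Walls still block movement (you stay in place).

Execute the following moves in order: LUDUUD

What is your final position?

Answer: Final position: (row=4, col=4)

Derivation:
Start: (row=5, col=0)
  L (left): (row=5, col=0) -> (row=5, col=4)
  U (up): (row=5, col=4) -> (row=4, col=4)
  D (down): (row=4, col=4) -> (row=5, col=4)
  U (up): (row=5, col=4) -> (row=4, col=4)
  U (up): (row=4, col=4) -> (row=3, col=4)
  D (down): (row=3, col=4) -> (row=4, col=4)
Final: (row=4, col=4)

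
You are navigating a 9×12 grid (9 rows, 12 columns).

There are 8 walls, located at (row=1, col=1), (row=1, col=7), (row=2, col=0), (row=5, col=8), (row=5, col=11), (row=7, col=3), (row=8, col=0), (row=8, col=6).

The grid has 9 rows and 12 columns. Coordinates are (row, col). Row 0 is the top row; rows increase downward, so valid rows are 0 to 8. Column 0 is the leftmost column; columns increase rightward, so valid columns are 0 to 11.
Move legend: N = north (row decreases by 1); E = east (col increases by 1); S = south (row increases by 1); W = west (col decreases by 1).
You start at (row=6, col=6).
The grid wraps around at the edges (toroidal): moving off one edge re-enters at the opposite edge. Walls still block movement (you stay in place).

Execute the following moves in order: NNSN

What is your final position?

Start: (row=6, col=6)
  N (north): (row=6, col=6) -> (row=5, col=6)
  N (north): (row=5, col=6) -> (row=4, col=6)
  S (south): (row=4, col=6) -> (row=5, col=6)
  N (north): (row=5, col=6) -> (row=4, col=6)
Final: (row=4, col=6)

Answer: Final position: (row=4, col=6)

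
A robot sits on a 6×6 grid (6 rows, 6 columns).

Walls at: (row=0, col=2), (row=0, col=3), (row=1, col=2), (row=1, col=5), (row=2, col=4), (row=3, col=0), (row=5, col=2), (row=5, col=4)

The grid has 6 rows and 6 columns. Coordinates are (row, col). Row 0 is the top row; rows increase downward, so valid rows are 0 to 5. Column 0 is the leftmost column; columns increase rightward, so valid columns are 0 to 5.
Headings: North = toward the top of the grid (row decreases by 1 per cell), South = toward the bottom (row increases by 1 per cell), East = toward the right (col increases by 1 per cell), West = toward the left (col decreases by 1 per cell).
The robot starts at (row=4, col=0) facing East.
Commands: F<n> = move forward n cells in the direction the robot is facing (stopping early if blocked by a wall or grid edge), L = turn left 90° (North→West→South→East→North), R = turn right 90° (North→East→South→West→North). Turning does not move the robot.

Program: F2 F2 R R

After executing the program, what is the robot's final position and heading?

Answer: Final position: (row=4, col=4), facing West

Derivation:
Start: (row=4, col=0), facing East
  F2: move forward 2, now at (row=4, col=2)
  F2: move forward 2, now at (row=4, col=4)
  R: turn right, now facing South
  R: turn right, now facing West
Final: (row=4, col=4), facing West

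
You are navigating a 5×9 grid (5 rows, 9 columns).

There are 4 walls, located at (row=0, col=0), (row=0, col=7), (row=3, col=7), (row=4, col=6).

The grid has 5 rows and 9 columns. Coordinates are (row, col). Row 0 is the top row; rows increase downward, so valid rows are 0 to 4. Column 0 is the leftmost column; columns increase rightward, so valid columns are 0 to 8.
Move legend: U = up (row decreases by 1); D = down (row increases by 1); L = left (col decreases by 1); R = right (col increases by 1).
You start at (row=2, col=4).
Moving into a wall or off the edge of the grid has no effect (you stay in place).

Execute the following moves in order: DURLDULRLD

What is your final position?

Answer: Final position: (row=3, col=3)

Derivation:
Start: (row=2, col=4)
  D (down): (row=2, col=4) -> (row=3, col=4)
  U (up): (row=3, col=4) -> (row=2, col=4)
  R (right): (row=2, col=4) -> (row=2, col=5)
  L (left): (row=2, col=5) -> (row=2, col=4)
  D (down): (row=2, col=4) -> (row=3, col=4)
  U (up): (row=3, col=4) -> (row=2, col=4)
  L (left): (row=2, col=4) -> (row=2, col=3)
  R (right): (row=2, col=3) -> (row=2, col=4)
  L (left): (row=2, col=4) -> (row=2, col=3)
  D (down): (row=2, col=3) -> (row=3, col=3)
Final: (row=3, col=3)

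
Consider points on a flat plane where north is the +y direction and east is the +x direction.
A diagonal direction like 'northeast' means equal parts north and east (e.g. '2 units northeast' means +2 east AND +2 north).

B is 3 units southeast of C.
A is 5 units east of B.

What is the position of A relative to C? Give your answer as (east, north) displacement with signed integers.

Place C at the origin (east=0, north=0).
  B is 3 units southeast of C: delta (east=+3, north=-3); B at (east=3, north=-3).
  A is 5 units east of B: delta (east=+5, north=+0); A at (east=8, north=-3).
Therefore A relative to C: (east=8, north=-3).

Answer: A is at (east=8, north=-3) relative to C.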